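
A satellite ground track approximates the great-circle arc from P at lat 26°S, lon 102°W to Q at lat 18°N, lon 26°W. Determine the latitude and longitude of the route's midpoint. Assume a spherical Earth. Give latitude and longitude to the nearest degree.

≈ lat 5°S, lon 63°W

Write both endpoints as unit vectors p₁, p₂ with components (cos φ cos λ, cos φ sin λ, sin φ).
The central angle between the endpoints is δ = arccos(p₁·p₂) ≈ 1.499 rad (85.9°).
Interpolate at f = 1/2 with slerp weights a = sin((1−f)δ)/sin δ ≈ 0.683, b = sin(fδ)/sin δ ≈ 0.683.
p = a·p₁ + b·p₂ ≈ (0.456, -0.885, -0.088); φ = arcsin(p_z) ≈ -5.07°, λ = atan2(p_y, p_x) ≈ -62.74°.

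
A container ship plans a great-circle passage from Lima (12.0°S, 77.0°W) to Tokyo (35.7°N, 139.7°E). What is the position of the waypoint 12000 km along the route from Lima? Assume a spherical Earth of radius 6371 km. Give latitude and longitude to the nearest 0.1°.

From cos δ = sin φ₁ sin φ₂ + cos φ₁ cos φ₂ cos Δλ, the central angle is δ ≈ 2.431 rad (139.3°). The total great-circle distance is δ·R ≈ 2.431 × 6371 ≈ 15490 km, so the target fraction is f = 12000/15490 ≈ 0.775.
Interpolate at f ≈ 0.775 with slerp weights a = sin((1−f)δ)/sin δ ≈ 0.799, b = sin(fδ)/sin δ ≈ 1.459.
p = a·p₁ + b·p₂ ≈ (-0.728, 0.005, 0.685); φ = arcsin(p_z) ≈ 43.27°, λ = atan2(p_y, p_x) ≈ 179.59°.

≈ (43.3°N, 179.6°E)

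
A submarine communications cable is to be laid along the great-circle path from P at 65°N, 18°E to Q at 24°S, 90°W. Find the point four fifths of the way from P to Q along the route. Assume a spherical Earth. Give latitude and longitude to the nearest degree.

≈ 3°S, 79°W

Convert each endpoint to a unit vector on the sphere (x = cos φ cos λ, y = cos φ sin λ, z = sin φ).
The central angle between the endpoints is δ = arccos(p₁·p₂) ≈ 2.081 rad (119.2°).
Interpolate at f = 4/5 with slerp weights a = sin((1−f)δ)/sin δ ≈ 0.463, b = sin(fδ)/sin δ ≈ 1.141.
p = a·p₁ + b·p₂ ≈ (0.186, -0.982, -0.044); φ = arcsin(p_z) ≈ -2.54°, λ = atan2(p_y, p_x) ≈ -79.26°.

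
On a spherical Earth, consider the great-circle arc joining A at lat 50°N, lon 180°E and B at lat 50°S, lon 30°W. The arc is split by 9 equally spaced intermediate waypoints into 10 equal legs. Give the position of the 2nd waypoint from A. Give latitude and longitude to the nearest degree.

Write both endpoints as unit vectors p₁, p₂ with components (cos φ cos λ, cos φ sin λ, sin φ).
The central angle between the endpoints is δ = arccos(p₁·p₂) ≈ 2.807 rad (160.8°).
Interpolate at f = 2/10 with slerp weights a = sin((1−f)δ)/sin δ ≈ 2.379, b = sin(fδ)/sin δ ≈ 1.623.
p = a·p₁ + b·p₂ ≈ (-0.626, -0.522, 0.580); φ = arcsin(p_z) ≈ 35.42°, λ = atan2(p_y, p_x) ≈ -140.21°.

≈ lat 35°N, lon 140°W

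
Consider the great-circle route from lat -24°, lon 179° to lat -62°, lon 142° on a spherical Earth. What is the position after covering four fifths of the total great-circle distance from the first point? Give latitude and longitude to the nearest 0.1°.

From cos δ = sin φ₁ sin φ₂ + cos φ₁ cos φ₂ cos Δλ, the central angle is δ ≈ 0.793 rad (45.4°).
Interpolate at f = 4/5 with slerp weights a = sin((1−f)δ)/sin δ ≈ 0.222, b = sin(fδ)/sin δ ≈ 0.832.
p = a·p₁ + b·p₂ ≈ (-0.510, 0.244, -0.825); φ = arcsin(p_z) ≈ -55.56°, λ = atan2(p_y, p_x) ≈ 154.44°.

≈ lat -55.6°, lon 154.4°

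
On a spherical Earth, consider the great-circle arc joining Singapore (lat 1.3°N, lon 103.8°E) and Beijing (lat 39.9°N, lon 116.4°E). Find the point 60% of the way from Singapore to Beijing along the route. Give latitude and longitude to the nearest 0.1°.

≈ lat 24.6°N, lon 110.5°E

Convert each endpoint to a unit vector on the sphere (x = cos φ cos λ, y = cos φ sin λ, z = sin φ).
The central angle between the endpoints is δ = arccos(p₁·p₂) ≈ 0.703 rad (40.3°).
Interpolate at f = 0.60 with slerp weights a = sin((1−f)δ)/sin δ ≈ 0.429, b = sin(fδ)/sin δ ≈ 0.633.
p = a·p₁ + b·p₂ ≈ (-0.318, 0.852, 0.416); φ = arcsin(p_z) ≈ 24.58°, λ = atan2(p_y, p_x) ≈ 110.49°.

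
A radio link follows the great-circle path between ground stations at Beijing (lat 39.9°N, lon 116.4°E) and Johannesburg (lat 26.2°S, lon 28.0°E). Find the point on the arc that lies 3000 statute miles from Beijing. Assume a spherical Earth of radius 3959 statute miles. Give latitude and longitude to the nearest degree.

≈ lat 16°N, lon 75°E

From cos δ = sin φ₁ sin φ₂ + cos φ₁ cos φ₂ cos Δλ, the central angle is δ ≈ 1.838 rad (105.3°). The total great-circle distance is δ·R ≈ 1.838 × 3959 ≈ 7276 mi, so the target fraction is f = 3000/7276 ≈ 0.412.
Interpolate at f ≈ 0.412 with slerp weights a = sin((1−f)δ)/sin δ ≈ 0.914, b = sin(fδ)/sin δ ≈ 0.713.
p = a·p₁ + b·p₂ ≈ (0.253, 0.929, 0.272); φ = arcsin(p_z) ≈ 15.78°, λ = atan2(p_y, p_x) ≈ 74.78°.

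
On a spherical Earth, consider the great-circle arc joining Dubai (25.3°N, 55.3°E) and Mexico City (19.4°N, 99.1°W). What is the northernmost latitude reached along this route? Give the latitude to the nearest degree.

≈ 62°N

The great circle lies in the plane with unit normal n̂ = (p₁ × p₂)/|p₁ × p₂|.
Here n̂_z ≈ -0.473; the vertex latitude is φ_max = arccos|n̂_z| ≈ 61.8°.
Check via Clairaut: cos φ_max = |cos φ₁| · sin C = cos(25.3°)·sin(31.5°) ≈ 0.473, again giving ≈ 61.8°.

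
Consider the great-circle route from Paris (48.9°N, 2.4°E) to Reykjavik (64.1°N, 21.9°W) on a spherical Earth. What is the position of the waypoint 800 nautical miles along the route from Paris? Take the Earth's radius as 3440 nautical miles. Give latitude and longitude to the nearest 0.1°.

The haversine formula gives a central angle δ ≈ 0.349 rad (20.0°) between the endpoints. The total great-circle distance is δ·R ≈ 0.349 × 3440 ≈ 1202 nmi, so the target fraction is f = 800/1202 ≈ 0.666.
Interpolate at f ≈ 0.666 with slerp weights a = sin((1−f)δ)/sin δ ≈ 0.341, b = sin(fδ)/sin δ ≈ 0.673.
p = a·p₁ + b·p₂ ≈ (0.497, -0.100, 0.862); φ = arcsin(p_z) ≈ 59.57°, λ = atan2(p_y, p_x) ≈ -11.42°.

≈ 59.6°N, 11.4°W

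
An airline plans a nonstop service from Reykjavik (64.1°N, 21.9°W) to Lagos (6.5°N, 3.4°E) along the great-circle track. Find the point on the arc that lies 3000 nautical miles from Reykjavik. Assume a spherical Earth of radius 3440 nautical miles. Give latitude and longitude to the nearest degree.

≈ (17°N, 1°E)

The haversine formula gives a central angle δ ≈ 1.054 rad (60.4°) between the endpoints. The total great-circle distance is δ·R ≈ 1.054 × 3440 ≈ 3625 nmi, so the target fraction is f = 3000/3625 ≈ 0.828.
Interpolate at f ≈ 0.828 with slerp weights a = sin((1−f)δ)/sin δ ≈ 0.208, b = sin(fδ)/sin δ ≈ 0.881.
p = a·p₁ + b·p₂ ≈ (0.958, 0.018, 0.287); φ = arcsin(p_z) ≈ 16.67°, λ = atan2(p_y, p_x) ≈ 1.08°.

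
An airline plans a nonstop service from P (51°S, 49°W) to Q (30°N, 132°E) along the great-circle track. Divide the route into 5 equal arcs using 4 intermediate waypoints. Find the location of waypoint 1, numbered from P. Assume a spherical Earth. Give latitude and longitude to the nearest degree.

Write both endpoints as unit vectors p₁, p₂ with components (cos φ cos λ, cos φ sin λ, sin φ).
The central angle between the endpoints is δ = arccos(p₁·p₂) ≈ 2.775 rad (159.0°).
Interpolate at f = 1/5 with slerp weights a = sin((1−f)δ)/sin δ ≈ 2.222, b = sin(fδ)/sin δ ≈ 1.469.
p = a·p₁ + b·p₂ ≈ (0.066, -0.109, -0.992); φ = arcsin(p_z) ≈ -82.66°, λ = atan2(p_y, p_x) ≈ -59.02°.

≈ (83°S, 59°W)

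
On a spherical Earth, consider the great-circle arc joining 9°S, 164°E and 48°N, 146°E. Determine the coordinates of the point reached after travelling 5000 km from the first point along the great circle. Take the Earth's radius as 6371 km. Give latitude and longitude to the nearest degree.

Convert each endpoint to a unit vector on the sphere (x = cos φ cos λ, y = cos φ sin λ, z = sin φ).
The central angle between the endpoints is δ = arccos(p₁·p₂) ≈ 1.033 rad (59.2°). The total great-circle distance is δ·R ≈ 1.033 × 6371 ≈ 6581 km, so the target fraction is f = 5000/6581 ≈ 0.760.
Interpolate at f ≈ 0.760 with slerp weights a = sin((1−f)δ)/sin δ ≈ 0.286, b = sin(fδ)/sin δ ≈ 0.823.
p = a·p₁ + b·p₂ ≈ (-0.728, 0.386, 0.567); φ = arcsin(p_z) ≈ 34.53°, λ = atan2(p_y, p_x) ≈ 152.08°.

≈ 35°N, 152°E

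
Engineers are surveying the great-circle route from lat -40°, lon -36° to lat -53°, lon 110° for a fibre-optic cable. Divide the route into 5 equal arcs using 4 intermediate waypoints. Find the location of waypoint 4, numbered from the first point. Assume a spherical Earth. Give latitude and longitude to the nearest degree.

Write both endpoints as unit vectors p₁, p₂ with components (cos φ cos λ, cos φ sin λ, sin φ).
The central angle between the endpoints is δ = arccos(p₁·p₂) ≈ 1.439 rad (82.5°).
Interpolate at f = 4/5 with slerp weights a = sin((1−f)δ)/sin δ ≈ 0.286, b = sin(fδ)/sin δ ≈ 0.921.
p = a·p₁ + b·p₂ ≈ (-0.012, 0.392, -0.920); φ = arcsin(p_z) ≈ -66.90°, λ = atan2(p_y, p_x) ≈ 91.78°.

≈ lat -67°, lon 92°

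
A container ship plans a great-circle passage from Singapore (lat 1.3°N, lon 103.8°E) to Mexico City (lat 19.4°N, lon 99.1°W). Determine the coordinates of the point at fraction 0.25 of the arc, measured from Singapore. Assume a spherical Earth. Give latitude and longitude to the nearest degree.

Convert each endpoint to a unit vector on the sphere (x = cos φ cos λ, y = cos φ sin λ, z = sin φ).
The central angle between the endpoints is δ = arccos(p₁·p₂) ≈ 2.608 rad (149.4°).
Interpolate at f = 0.25 with slerp weights a = sin((1−f)δ)/sin δ ≈ 1.823, b = sin(fδ)/sin δ ≈ 1.194.
p = a·p₁ + b·p₂ ≈ (-0.613, 0.658, 0.438); φ = arcsin(p_z) ≈ 25.97°, λ = atan2(p_y, p_x) ≈ 132.96°.

≈ lat 26°N, lon 133°E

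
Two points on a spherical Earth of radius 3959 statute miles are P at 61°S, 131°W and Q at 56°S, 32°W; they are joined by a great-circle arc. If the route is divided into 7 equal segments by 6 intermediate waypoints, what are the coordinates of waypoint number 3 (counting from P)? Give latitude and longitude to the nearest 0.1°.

≈ 68.5°S, 85.8°W

Convert each endpoint to a unit vector on the sphere (x = cos φ cos λ, y = cos φ sin λ, z = sin φ).
The central angle between the endpoints is δ = arccos(p₁·p₂) ≈ 0.819 rad (46.9°).
Interpolate at f = 3/7 with slerp weights a = sin((1−f)δ)/sin δ ≈ 0.618, b = sin(fδ)/sin δ ≈ 0.471.
p = a·p₁ + b·p₂ ≈ (0.027, -0.365, -0.930); φ = arcsin(p_z) ≈ -68.50°, λ = atan2(p_y, p_x) ≈ -85.81°.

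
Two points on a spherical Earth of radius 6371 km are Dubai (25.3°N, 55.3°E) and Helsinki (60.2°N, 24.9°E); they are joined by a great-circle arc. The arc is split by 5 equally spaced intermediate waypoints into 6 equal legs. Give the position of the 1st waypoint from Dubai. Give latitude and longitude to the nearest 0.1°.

≈ (31.5°N, 52.2°E)

Convert each endpoint to a unit vector on the sphere (x = cos φ cos λ, y = cos φ sin λ, z = sin φ).
The central angle between the endpoints is δ = arccos(p₁·p₂) ≈ 0.710 rad (40.7°).
Interpolate at f = 1/6 with slerp weights a = sin((1−f)δ)/sin δ ≈ 0.856, b = sin(fδ)/sin δ ≈ 0.181.
p = a·p₁ + b·p₂ ≈ (0.522, 0.674, 0.523); φ = arcsin(p_z) ≈ 31.52°, λ = atan2(p_y, p_x) ≈ 52.24°.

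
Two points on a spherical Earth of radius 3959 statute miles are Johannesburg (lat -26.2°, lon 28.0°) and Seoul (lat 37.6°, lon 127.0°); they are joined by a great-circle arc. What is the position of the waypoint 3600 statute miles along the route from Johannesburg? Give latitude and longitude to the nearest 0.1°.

≈ lat 6.1°, lon 70.2°

Convert each endpoint to a unit vector on the sphere (x = cos φ cos λ, y = cos φ sin λ, z = sin φ).
The central angle between the endpoints is δ = arccos(p₁·p₂) ≈ 1.961 rad (112.4°). The total great-circle distance is δ·R ≈ 1.961 × 3959 ≈ 7765 mi, so the target fraction is f = 3600/7765 ≈ 0.464.
Interpolate at f ≈ 0.464 with slerp weights a = sin((1−f)δ)/sin δ ≈ 0.939, b = sin(fδ)/sin δ ≈ 0.853.
p = a·p₁ + b·p₂ ≈ (0.337, 0.935, 0.106); φ = arcsin(p_z) ≈ 6.09°, λ = atan2(p_y, p_x) ≈ 70.18°.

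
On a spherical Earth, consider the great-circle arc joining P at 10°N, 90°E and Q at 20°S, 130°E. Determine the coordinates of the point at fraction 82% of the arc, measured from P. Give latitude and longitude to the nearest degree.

≈ 15°S, 122°E

Write both endpoints as unit vectors p₁, p₂ with components (cos φ cos λ, cos φ sin λ, sin φ).
The central angle between the endpoints is δ = arccos(p₁·p₂) ≈ 0.864 rad (49.5°).
Interpolate at f = 0.82 with slerp weights a = sin((1−f)δ)/sin δ ≈ 0.204, b = sin(fδ)/sin δ ≈ 0.856.
p = a·p₁ + b·p₂ ≈ (-0.517, 0.817, -0.257); φ = arcsin(p_z) ≈ -14.91°, λ = atan2(p_y, p_x) ≈ 122.33°.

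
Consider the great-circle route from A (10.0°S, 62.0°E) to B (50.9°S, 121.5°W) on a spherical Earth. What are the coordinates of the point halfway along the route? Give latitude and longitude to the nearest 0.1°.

≈ (69.4°S, 68.2°E)

Convert each endpoint to a unit vector on the sphere (x = cos φ cos λ, y = cos φ sin λ, z = sin φ).
The central angle between the endpoints is δ = arccos(p₁·p₂) ≈ 2.077 rad (119.0°).
Interpolate at f = 1/2 with slerp weights a = sin((1−f)δ)/sin δ ≈ 0.985, b = sin(fδ)/sin δ ≈ 0.985.
p = a·p₁ + b·p₂ ≈ (0.131, 0.327, -0.936); φ = arcsin(p_z) ≈ -69.38°, λ = atan2(p_y, p_x) ≈ 68.18°.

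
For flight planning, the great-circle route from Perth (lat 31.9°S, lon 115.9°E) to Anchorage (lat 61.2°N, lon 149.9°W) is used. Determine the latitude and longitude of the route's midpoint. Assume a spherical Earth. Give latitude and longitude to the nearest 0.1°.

≈ lat 20.2°N, lon 146.5°E

The haversine formula gives a central angle δ ≈ 2.086 rad (119.5°) between the endpoints.
Interpolate at f = 1/2 with slerp weights a = sin((1−f)δ)/sin δ ≈ 0.993, b = sin(fδ)/sin δ ≈ 0.993.
p = a·p₁ + b·p₂ ≈ (-0.782, 0.518, 0.345); φ = arcsin(p_z) ≈ 20.21°, λ = atan2(p_y, p_x) ≈ 146.46°.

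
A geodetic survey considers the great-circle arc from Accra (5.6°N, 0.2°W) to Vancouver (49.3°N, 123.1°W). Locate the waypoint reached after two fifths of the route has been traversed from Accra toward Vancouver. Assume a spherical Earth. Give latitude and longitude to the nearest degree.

The haversine formula gives a central angle δ ≈ 1.853 rad (106.2°) between the endpoints.
Interpolate at f = 2/5 with slerp weights a = sin((1−f)δ)/sin δ ≈ 0.933, b = sin(fδ)/sin δ ≈ 0.703.
p = a·p₁ + b·p₂ ≈ (0.679, -0.387, 0.624); φ = arcsin(p_z) ≈ 38.61°, λ = atan2(p_y, p_x) ≈ -29.71°.

≈ 39°N, 30°W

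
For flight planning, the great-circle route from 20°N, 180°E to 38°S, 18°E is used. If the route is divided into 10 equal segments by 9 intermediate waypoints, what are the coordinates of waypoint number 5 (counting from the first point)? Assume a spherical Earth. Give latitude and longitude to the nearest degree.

≈ 42°S, 128°E

Convert each endpoint to a unit vector on the sphere (x = cos φ cos λ, y = cos φ sin λ, z = sin φ).
The central angle between the endpoints is δ = arccos(p₁·p₂) ≈ 2.726 rad (156.2°).
Interpolate at f = 5/10 with slerp weights a = sin((1−f)δ)/sin δ ≈ 2.423, b = sin(fδ)/sin δ ≈ 2.423.
p = a·p₁ + b·p₂ ≈ (-0.461, 0.590, -0.663); φ = arcsin(p_z) ≈ -41.53°, λ = atan2(p_y, p_x) ≈ 128.00°.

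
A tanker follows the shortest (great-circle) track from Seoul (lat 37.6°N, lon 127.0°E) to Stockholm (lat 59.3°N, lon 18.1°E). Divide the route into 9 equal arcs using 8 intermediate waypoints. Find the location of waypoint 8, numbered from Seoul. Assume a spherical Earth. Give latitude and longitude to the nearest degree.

Convert each endpoint to a unit vector on the sphere (x = cos φ cos λ, y = cos φ sin λ, z = sin φ).
The central angle between the endpoints is δ = arccos(p₁·p₂) ≈ 1.166 rad (66.8°).
Interpolate at f = 8/9 with slerp weights a = sin((1−f)δ)/sin δ ≈ 0.141, b = sin(fδ)/sin δ ≈ 0.936.
p = a·p₁ + b·p₂ ≈ (0.387, 0.237, 0.891); φ = arcsin(p_z) ≈ 62.98°, λ = atan2(p_y, p_x) ≈ 31.51°.

≈ lat 63°N, lon 32°E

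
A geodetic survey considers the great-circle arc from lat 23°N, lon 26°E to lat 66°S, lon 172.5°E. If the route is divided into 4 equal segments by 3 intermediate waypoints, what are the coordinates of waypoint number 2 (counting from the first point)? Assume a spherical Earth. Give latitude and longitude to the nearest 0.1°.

From cos δ = sin φ₁ sin φ₂ + cos φ₁ cos φ₂ cos Δλ, the central angle is δ ≈ 2.304 rad (132.0°).
Interpolate at f = 2/4 with slerp weights a = sin((1−f)δ)/sin δ ≈ 1.229, b = sin(fδ)/sin δ ≈ 1.229.
p = a·p₁ + b·p₂ ≈ (0.521, 0.561, -0.643); φ = arcsin(p_z) ≈ -40.00°, λ = atan2(p_y, p_x) ≈ 47.12°.

≈ lat 40.0°S, lon 47.1°E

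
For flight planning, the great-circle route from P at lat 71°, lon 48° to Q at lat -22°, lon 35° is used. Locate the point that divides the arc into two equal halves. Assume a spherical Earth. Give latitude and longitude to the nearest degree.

Write both endpoints as unit vectors p₁, p₂ with components (cos φ cos λ, cos φ sin λ, sin φ).
The central angle between the endpoints is δ = arccos(p₁·p₂) ≈ 1.631 rad (93.4°).
Interpolate at f = 1/2 with slerp weights a = sin((1−f)δ)/sin δ ≈ 0.729, b = sin(fδ)/sin δ ≈ 0.729.
p = a·p₁ + b·p₂ ≈ (0.713, 0.564, 0.416); φ = arcsin(p_z) ≈ 24.61°, λ = atan2(p_y, p_x) ≈ 38.37°.

≈ lat 25°, lon 38°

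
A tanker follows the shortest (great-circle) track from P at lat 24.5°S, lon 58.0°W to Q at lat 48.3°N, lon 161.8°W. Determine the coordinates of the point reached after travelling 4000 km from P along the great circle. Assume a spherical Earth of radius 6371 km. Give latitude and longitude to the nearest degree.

Write both endpoints as unit vectors p₁, p₂ with components (cos φ cos λ, cos φ sin λ, sin φ).
The central angle between the endpoints is δ = arccos(p₁·p₂) ≈ 2.042 rad (117.0°). The total great-circle distance is δ·R ≈ 2.042 × 6371 ≈ 13010 km, so the target fraction is f = 4000/13010 ≈ 0.307.
Interpolate at f ≈ 0.307 with slerp weights a = sin((1−f)δ)/sin δ ≈ 1.109, b = sin(fδ)/sin δ ≈ 0.659.
p = a·p₁ + b·p₂ ≈ (0.118, -0.992, 0.032); φ = arcsin(p_z) ≈ 1.86°, λ = atan2(p_y, p_x) ≈ -83.22°.

≈ lat 2°N, lon 83°W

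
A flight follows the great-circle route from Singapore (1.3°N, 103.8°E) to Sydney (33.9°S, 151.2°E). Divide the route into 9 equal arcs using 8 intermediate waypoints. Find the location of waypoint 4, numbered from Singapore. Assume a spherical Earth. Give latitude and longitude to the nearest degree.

≈ (16°S, 123°E)

Write both endpoints as unit vectors p₁, p₂ with components (cos φ cos λ, cos φ sin λ, sin φ).
The central angle between the endpoints is δ = arccos(p₁·p₂) ≈ 0.990 rad (56.7°).
Interpolate at f = 4/9 with slerp weights a = sin((1−f)δ)/sin δ ≈ 0.625, b = sin(fδ)/sin δ ≈ 0.509.
p = a·p₁ + b·p₂ ≈ (-0.520, 0.811, -0.270); φ = arcsin(p_z) ≈ -15.66°, λ = atan2(p_y, p_x) ≈ 122.66°.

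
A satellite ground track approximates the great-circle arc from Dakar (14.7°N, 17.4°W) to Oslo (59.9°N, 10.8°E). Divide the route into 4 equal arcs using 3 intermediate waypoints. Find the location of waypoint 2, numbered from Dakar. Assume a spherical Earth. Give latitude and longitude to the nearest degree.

The haversine formula gives a central angle δ ≈ 0.867 rad (49.7°) between the endpoints.
Interpolate at f = 2/4 with slerp weights a = sin((1−f)δ)/sin δ ≈ 0.551, b = sin(fδ)/sin δ ≈ 0.551.
p = a·p₁ + b·p₂ ≈ (0.780, -0.108, 0.616); φ = arcsin(p_z) ≈ 38.06°, λ = atan2(p_y, p_x) ≈ -7.85°.

≈ (38°N, 8°W)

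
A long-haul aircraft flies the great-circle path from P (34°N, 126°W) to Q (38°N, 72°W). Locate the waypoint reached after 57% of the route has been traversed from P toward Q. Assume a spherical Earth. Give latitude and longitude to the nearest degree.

≈ (39°N, 96°W)

The haversine formula gives a central angle δ ≈ 0.755 rad (43.3°) between the endpoints.
Interpolate at f = 0.57 with slerp weights a = sin((1−f)δ)/sin δ ≈ 0.465, b = sin(fδ)/sin δ ≈ 0.609.
p = a·p₁ + b·p₂ ≈ (-0.079, -0.768, 0.635); φ = arcsin(p_z) ≈ 39.43°, λ = atan2(p_y, p_x) ≈ -95.84°.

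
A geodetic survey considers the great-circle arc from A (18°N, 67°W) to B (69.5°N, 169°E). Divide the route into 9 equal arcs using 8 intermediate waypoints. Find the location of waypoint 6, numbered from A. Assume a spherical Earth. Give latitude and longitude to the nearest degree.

Convert each endpoint to a unit vector on the sphere (x = cos φ cos λ, y = cos φ sin λ, z = sin φ).
The central angle between the endpoints is δ = arccos(p₁·p₂) ≈ 1.467 rad (84.1°).
Interpolate at f = 6/9 with slerp weights a = sin((1−f)δ)/sin δ ≈ 0.472, b = sin(fδ)/sin δ ≈ 0.834.
p = a·p₁ + b·p₂ ≈ (-0.111, -0.358, 0.927); φ = arcsin(p_z) ≈ 67.99°, λ = atan2(p_y, p_x) ≈ -107.26°.

≈ (68°N, 107°W)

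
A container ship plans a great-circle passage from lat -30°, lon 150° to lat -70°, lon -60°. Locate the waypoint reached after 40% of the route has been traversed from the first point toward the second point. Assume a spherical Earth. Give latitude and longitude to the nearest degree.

Convert each endpoint to a unit vector on the sphere (x = cos φ cos λ, y = cos φ sin λ, z = sin φ).
The central angle between the endpoints is δ = arccos(p₁·p₂) ≈ 1.356 rad (77.7°).
Interpolate at f = 0.40 with slerp weights a = sin((1−f)δ)/sin δ ≈ 0.744, b = sin(fδ)/sin δ ≈ 0.528.
p = a·p₁ + b·p₂ ≈ (-0.468, 0.166, -0.868); φ = arcsin(p_z) ≈ -60.27°, λ = atan2(p_y, p_x) ≈ 160.50°.

≈ lat -60°, lon 160°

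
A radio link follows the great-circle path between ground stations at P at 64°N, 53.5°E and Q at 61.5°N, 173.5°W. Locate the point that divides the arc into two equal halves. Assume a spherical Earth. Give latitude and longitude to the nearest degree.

≈ 78°N, 126°E

The haversine formula gives a central angle δ ≈ 0.867 rad (49.7°) between the endpoints.
Interpolate at f = 1/2 with slerp weights a = sin((1−f)δ)/sin δ ≈ 0.551, b = sin(fδ)/sin δ ≈ 0.551.
p = a·p₁ + b·p₂ ≈ (-0.118, 0.164, 0.979); φ = arcsin(p_z) ≈ 78.34°, λ = atan2(p_y, p_x) ≈ 125.57°.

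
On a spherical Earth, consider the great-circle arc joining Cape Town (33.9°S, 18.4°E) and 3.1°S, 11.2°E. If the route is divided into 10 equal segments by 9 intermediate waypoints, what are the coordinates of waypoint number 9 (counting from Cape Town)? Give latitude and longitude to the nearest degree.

≈ 6°S, 12°E

The haversine formula gives a central angle δ ≈ 0.550 rad (31.5°) between the endpoints.
Interpolate at f = 9/10 with slerp weights a = sin((1−f)δ)/sin δ ≈ 0.105, b = sin(fδ)/sin δ ≈ 0.909.
p = a·p₁ + b·p₂ ≈ (0.973, 0.204, -0.108); φ = arcsin(p_z) ≈ -6.19°, λ = atan2(p_y, p_x) ≈ 11.83°.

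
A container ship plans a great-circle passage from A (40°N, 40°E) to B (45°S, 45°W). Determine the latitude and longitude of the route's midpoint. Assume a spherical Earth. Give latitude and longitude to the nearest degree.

The haversine formula gives a central angle δ ≈ 1.990 rad (114.0°) between the endpoints.
Interpolate at f = 1/2 with slerp weights a = sin((1−f)δ)/sin δ ≈ 0.918, b = sin(fδ)/sin δ ≈ 0.918.
p = a·p₁ + b·p₂ ≈ (0.998, -0.007, -0.059); φ = arcsin(p_z) ≈ -3.39°, λ = atan2(p_y, p_x) ≈ -0.40°.

≈ (3°S, 0°E)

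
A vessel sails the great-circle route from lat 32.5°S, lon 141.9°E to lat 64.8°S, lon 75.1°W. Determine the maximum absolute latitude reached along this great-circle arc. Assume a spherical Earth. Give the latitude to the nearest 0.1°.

≈ 77.3°S

The great circle lies in the plane with unit normal n̂ = (p₁ × p₂)/|p₁ × p₂|.
Here n̂_z ≈ +0.221; the vertex latitude is φ_max = arccos|n̂_z| ≈ 77.3°.
Check via Clairaut: cos φ_max = |cos φ₁| · sin C = cos(32.5°)·sin(164.8°) ≈ 0.221, again giving ≈ 77.3°.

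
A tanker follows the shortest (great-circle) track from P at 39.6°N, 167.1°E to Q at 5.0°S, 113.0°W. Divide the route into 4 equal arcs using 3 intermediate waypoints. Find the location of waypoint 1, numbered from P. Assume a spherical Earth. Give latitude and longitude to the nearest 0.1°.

≈ 32.9°N, 167.6°W

Convert each endpoint to a unit vector on the sphere (x = cos φ cos λ, y = cos φ sin λ, z = sin φ).
The central angle between the endpoints is δ = arccos(p₁·p₂) ≈ 1.492 rad (85.5°).
Interpolate at f = 1/4 with slerp weights a = sin((1−f)δ)/sin δ ≈ 0.902, b = sin(fδ)/sin δ ≈ 0.365.
p = a·p₁ + b·p₂ ≈ (-0.820, -0.180, 0.543); φ = arcsin(p_z) ≈ 32.91°, λ = atan2(p_y, p_x) ≈ -167.62°.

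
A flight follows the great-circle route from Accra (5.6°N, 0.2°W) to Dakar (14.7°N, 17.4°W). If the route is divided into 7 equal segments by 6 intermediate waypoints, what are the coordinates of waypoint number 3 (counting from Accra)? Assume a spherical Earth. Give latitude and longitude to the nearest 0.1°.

From cos δ = sin φ₁ sin φ₂ + cos φ₁ cos φ₂ cos Δλ, the central angle is δ ≈ 0.335 rad (19.2°).
Interpolate at f = 3/7 with slerp weights a = sin((1−f)δ)/sin δ ≈ 0.579, b = sin(fδ)/sin δ ≈ 0.435.
p = a·p₁ + b·p₂ ≈ (0.978, -0.128, 0.167); φ = arcsin(p_z) ≈ 9.61°, λ = atan2(p_y, p_x) ≈ -7.45°.

≈ 9.6°N, 7.5°W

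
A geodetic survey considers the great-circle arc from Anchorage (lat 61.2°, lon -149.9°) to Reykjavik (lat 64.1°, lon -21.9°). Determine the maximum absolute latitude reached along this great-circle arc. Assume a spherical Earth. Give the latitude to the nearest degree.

≈ 77°

The great circle lies in the plane with unit normal n̂ = (p₁ × p₂)/|p₁ × p₂|.
Here n̂_z ≈ +0.220; the vertex latitude is φ_max = arccos|n̂_z| ≈ 77.3°.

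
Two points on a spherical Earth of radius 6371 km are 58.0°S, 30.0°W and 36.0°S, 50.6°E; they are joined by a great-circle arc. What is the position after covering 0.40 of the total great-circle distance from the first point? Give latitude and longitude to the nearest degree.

≈ 57°S, 11°E

From cos δ = sin φ₁ sin φ₂ + cos φ₁ cos φ₂ cos Δλ, the central angle is δ ≈ 0.966 rad (55.4°).
Interpolate at f = 0.40 with slerp weights a = sin((1−f)δ)/sin δ ≈ 0.666, b = sin(fδ)/sin δ ≈ 0.458.
p = a·p₁ + b·p₂ ≈ (0.541, 0.110, -0.834); φ = arcsin(p_z) ≈ -56.50°, λ = atan2(p_y, p_x) ≈ 11.50°.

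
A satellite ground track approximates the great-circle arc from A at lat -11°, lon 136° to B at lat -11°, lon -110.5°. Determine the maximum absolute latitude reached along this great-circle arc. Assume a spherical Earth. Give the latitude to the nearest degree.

The great circle lies in the plane with unit normal n̂ = (p₁ × p₂)/|p₁ × p₂|.
Here n̂_z ≈ +0.943; the vertex latitude is φ_max = arccos|n̂_z| ≈ 19.5°.
Check via Clairaut: cos φ_max = |cos φ₁| · sin C = cos(11.0°)·sin(106.2°) ≈ 0.943, again giving ≈ 19.5°.

≈ -20°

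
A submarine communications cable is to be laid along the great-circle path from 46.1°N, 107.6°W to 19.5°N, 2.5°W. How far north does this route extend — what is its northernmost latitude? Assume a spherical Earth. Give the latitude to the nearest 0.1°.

The great circle lies in the plane with unit normal n̂ = (p₁ × p₂)/|p₁ × p₂|.
Here n̂_z ≈ +0.633; the vertex latitude is φ_max = arccos|n̂_z| ≈ 50.8°.

≈ 50.8°N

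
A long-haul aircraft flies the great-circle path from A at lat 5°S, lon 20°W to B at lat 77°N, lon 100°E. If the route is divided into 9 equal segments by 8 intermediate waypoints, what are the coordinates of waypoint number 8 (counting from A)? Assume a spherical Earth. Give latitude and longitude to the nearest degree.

≈ lat 78°N, lon 47°E

Write both endpoints as unit vectors p₁, p₂ with components (cos φ cos λ, cos φ sin λ, sin φ).
The central angle between the endpoints is δ = arccos(p₁·p₂) ≈ 1.769 rad (101.4°).
Interpolate at f = 8/9 with slerp weights a = sin((1−f)δ)/sin δ ≈ 0.199, b = sin(fδ)/sin δ ≈ 1.020.
p = a·p₁ + b·p₂ ≈ (0.147, 0.158, 0.976); φ = arcsin(p_z) ≈ 77.55°, λ = atan2(p_y, p_x) ≈ 47.15°.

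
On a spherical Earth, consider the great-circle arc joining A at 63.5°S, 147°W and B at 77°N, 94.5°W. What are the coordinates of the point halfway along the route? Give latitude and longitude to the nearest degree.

The haversine formula gives a central angle δ ≈ 2.516 rad (144.2°) between the endpoints.
Interpolate at f = 1/2 with slerp weights a = sin((1−f)δ)/sin δ ≈ 1.626, b = sin(fδ)/sin δ ≈ 1.626.
p = a·p₁ + b·p₂ ≈ (-0.637, -0.760, 0.129); φ = arcsin(p_z) ≈ 7.42°, λ = atan2(p_y, p_x) ≈ -129.98°.

≈ 7°N, 130°W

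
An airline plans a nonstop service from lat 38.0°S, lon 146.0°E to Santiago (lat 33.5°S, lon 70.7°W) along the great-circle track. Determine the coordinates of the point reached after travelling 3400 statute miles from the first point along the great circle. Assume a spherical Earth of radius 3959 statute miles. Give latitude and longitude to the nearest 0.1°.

Write both endpoints as unit vectors p₁, p₂ with components (cos φ cos λ, cos φ sin λ, sin φ).
The central angle between the endpoints is δ = arccos(p₁·p₂) ≈ 1.759 rad (100.8°). The total great-circle distance is δ·R ≈ 1.759 × 3959 ≈ 6964 mi, so the target fraction is f = 3400/6964 ≈ 0.488.
Interpolate at f ≈ 0.488 with slerp weights a = sin((1−f)δ)/sin δ ≈ 0.797, b = sin(fδ)/sin δ ≈ 0.771.
p = a·p₁ + b·p₂ ≈ (-0.309, -0.255, -0.916); φ = arcsin(p_z) ≈ -66.40°, λ = atan2(p_y, p_x) ≈ -140.42°.

≈ lat 66.4°S, lon 140.4°W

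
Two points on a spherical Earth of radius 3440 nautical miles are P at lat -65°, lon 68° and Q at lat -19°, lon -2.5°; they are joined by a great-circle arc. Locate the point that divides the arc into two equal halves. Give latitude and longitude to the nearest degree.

Convert each endpoint to a unit vector on the sphere (x = cos φ cos λ, y = cos φ sin λ, z = sin φ).
The central angle between the endpoints is δ = arccos(p₁·p₂) ≈ 1.128 rad (64.6°).
Interpolate at f = 1/2 with slerp weights a = sin((1−f)δ)/sin δ ≈ 0.592, b = sin(fδ)/sin δ ≈ 0.592.
p = a·p₁ + b·p₂ ≈ (0.653, 0.207, -0.729); φ = arcsin(p_z) ≈ -46.79°, λ = atan2(p_y, p_x) ≈ 17.63°.

≈ lat -47°, lon 18°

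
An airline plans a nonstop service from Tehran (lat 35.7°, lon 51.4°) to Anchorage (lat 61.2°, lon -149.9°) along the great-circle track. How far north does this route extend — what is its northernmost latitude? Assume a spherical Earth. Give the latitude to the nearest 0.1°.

≈ 81.7°

The great circle lies in the plane with unit normal n̂ = (p₁ × p₂)/|p₁ × p₂|.
Here n̂_z ≈ +0.144; the vertex latitude is φ_max = arccos|n̂_z| ≈ 81.7°.
Check via Clairaut: cos φ_max = |cos φ₁| · sin C = cos(35.7°)·sin(10.2°) ≈ 0.144, again giving ≈ 81.7°.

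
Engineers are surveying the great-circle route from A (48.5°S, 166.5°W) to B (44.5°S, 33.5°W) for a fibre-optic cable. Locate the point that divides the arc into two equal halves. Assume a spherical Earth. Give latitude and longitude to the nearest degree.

The haversine formula gives a central angle δ ≈ 1.367 rad (78.3°) between the endpoints.
Interpolate at f = 1/2 with slerp weights a = sin((1−f)δ)/sin δ ≈ 0.645, b = sin(fδ)/sin δ ≈ 0.645.
p = a·p₁ + b·p₂ ≈ (-0.032, -0.354, -0.935); φ = arcsin(p_z) ≈ -69.21°, λ = atan2(p_y, p_x) ≈ -95.16°.

≈ (69°S, 95°W)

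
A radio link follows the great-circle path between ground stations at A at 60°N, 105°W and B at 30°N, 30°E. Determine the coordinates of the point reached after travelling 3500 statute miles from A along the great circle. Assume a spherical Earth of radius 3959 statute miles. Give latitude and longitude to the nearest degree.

Convert each endpoint to a unit vector on the sphere (x = cos φ cos λ, y = cos φ sin λ, z = sin φ).
The central angle between the endpoints is δ = arccos(p₁·p₂) ≈ 1.444 rad (82.7°). The total great-circle distance is δ·R ≈ 1.444 × 3959 ≈ 5715 mi, so the target fraction is f = 3500/5715 ≈ 0.612.
Interpolate at f ≈ 0.612 with slerp weights a = sin((1−f)δ)/sin δ ≈ 0.535, b = sin(fδ)/sin δ ≈ 0.780.
p = a·p₁ + b·p₂ ≈ (0.515, 0.079, 0.853); φ = arcsin(p_z) ≈ 58.57°, λ = atan2(p_y, p_x) ≈ 8.73°.

≈ 59°N, 9°E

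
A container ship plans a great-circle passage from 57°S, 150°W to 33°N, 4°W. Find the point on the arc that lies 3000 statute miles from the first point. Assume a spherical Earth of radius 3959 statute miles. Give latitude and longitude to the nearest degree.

Write both endpoints as unit vectors p₁, p₂ with components (cos φ cos λ, cos φ sin λ, sin φ).
The central angle between the endpoints is δ = arccos(p₁·p₂) ≈ 2.560 rad (146.7°). The total great-circle distance is δ·R ≈ 2.560 × 3959 ≈ 10134 mi, so the target fraction is f = 3000/10134 ≈ 0.296.
Interpolate at f ≈ 0.296 with slerp weights a = sin((1−f)δ)/sin δ ≈ 1.771, b = sin(fδ)/sin δ ≈ 1.251.
p = a·p₁ + b·p₂ ≈ (0.211, -0.556, -0.804); φ = arcsin(p_z) ≈ -53.55°, λ = atan2(p_y, p_x) ≈ -69.21°.

≈ 54°S, 69°W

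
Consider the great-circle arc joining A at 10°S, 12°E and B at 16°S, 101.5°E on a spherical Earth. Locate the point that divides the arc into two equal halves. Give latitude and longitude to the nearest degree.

The haversine formula gives a central angle δ ≈ 1.515 rad (86.8°) between the endpoints.
Interpolate at f = 1/2 with slerp weights a = sin((1−f)δ)/sin δ ≈ 0.688, b = sin(fδ)/sin δ ≈ 0.688.
p = a·p₁ + b·p₂ ≈ (0.531, 0.789, -0.309); φ = arcsin(p_z) ≈ -18.01°, λ = atan2(p_y, p_x) ≈ 56.06°.

≈ 18°S, 56°E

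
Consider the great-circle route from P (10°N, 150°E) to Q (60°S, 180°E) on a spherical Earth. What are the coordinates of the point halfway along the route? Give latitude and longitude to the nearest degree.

Convert each endpoint to a unit vector on the sphere (x = cos φ cos λ, y = cos φ sin λ, z = sin φ).
The central angle between the endpoints is δ = arccos(p₁·p₂) ≈ 1.291 rad (74.0°).
Interpolate at f = 1/2 with slerp weights a = sin((1−f)δ)/sin δ ≈ 0.626, b = sin(fδ)/sin δ ≈ 0.626.
p = a·p₁ + b·p₂ ≈ (-0.847, 0.308, -0.433); φ = arcsin(p_z) ≈ -25.68°, λ = atan2(p_y, p_x) ≈ 160.00°.

≈ (26°S, 160°E)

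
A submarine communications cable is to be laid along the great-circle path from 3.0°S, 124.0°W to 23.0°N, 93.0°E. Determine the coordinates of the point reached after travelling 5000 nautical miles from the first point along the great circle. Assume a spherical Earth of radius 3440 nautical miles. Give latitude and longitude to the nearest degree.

Write both endpoints as unit vectors p₁, p₂ with components (cos φ cos λ, cos φ sin λ, sin φ).
The central angle between the endpoints is δ = arccos(p₁·p₂) ≈ 2.426 rad (139.0°). The total great-circle distance is δ·R ≈ 2.426 × 3440 ≈ 8345 nmi, so the target fraction is f = 5000/8345 ≈ 0.599.
Interpolate at f ≈ 0.599 with slerp weights a = sin((1−f)δ)/sin δ ≈ 1.259, b = sin(fδ)/sin δ ≈ 1.513.
p = a·p₁ + b·p₂ ≈ (-0.776, 0.349, 0.525); φ = arcsin(p_z) ≈ 31.70°, λ = atan2(p_y, p_x) ≈ 155.79°.

≈ 32°N, 156°E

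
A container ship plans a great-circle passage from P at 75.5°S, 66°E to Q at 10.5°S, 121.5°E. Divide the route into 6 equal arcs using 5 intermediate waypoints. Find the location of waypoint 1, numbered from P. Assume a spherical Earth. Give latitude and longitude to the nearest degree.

Convert each endpoint to a unit vector on the sphere (x = cos φ cos λ, y = cos φ sin λ, z = sin φ).
The central angle between the endpoints is δ = arccos(p₁·p₂) ≈ 1.249 rad (71.6°).
Interpolate at f = 1/6 with slerp weights a = sin((1−f)δ)/sin δ ≈ 0.910, b = sin(fδ)/sin δ ≈ 0.218.
p = a·p₁ + b·p₂ ≈ (-0.019, 0.391, -0.920); φ = arcsin(p_z) ≈ -66.97°, λ = atan2(p_y, p_x) ≈ 92.83°.

≈ 67°S, 93°E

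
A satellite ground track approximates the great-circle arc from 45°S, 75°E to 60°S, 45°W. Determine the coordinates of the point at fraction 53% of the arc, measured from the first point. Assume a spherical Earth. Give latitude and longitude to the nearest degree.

Write both endpoints as unit vectors p₁, p₂ with components (cos φ cos λ, cos φ sin λ, sin φ).
The central angle between the endpoints is δ = arccos(p₁·p₂) ≈ 1.120 rad (64.2°).
Interpolate at f = 0.53 with slerp weights a = sin((1−f)δ)/sin δ ≈ 0.558, b = sin(fδ)/sin δ ≈ 0.621.
p = a·p₁ + b·p₂ ≈ (0.322, 0.162, -0.933); φ = arcsin(p_z) ≈ -68.89°, λ = atan2(p_y, p_x) ≈ 26.65°.

≈ 69°S, 27°E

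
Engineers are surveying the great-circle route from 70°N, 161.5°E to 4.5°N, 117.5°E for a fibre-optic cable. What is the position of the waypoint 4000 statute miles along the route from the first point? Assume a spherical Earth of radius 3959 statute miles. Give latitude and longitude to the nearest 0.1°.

Write both endpoints as unit vectors p₁, p₂ with components (cos φ cos λ, cos φ sin λ, sin φ).
The central angle between the endpoints is δ = arccos(p₁·p₂) ≈ 1.246 rad (71.4°). The total great-circle distance is δ·R ≈ 1.246 × 3959 ≈ 4933 mi, so the target fraction is f = 4000/4933 ≈ 0.811.
Interpolate at f ≈ 0.811 with slerp weights a = sin((1−f)δ)/sin δ ≈ 0.246, b = sin(fδ)/sin δ ≈ 0.894.
p = a·p₁ + b·p₂ ≈ (-0.491, 0.817, 0.302); φ = arcsin(p_z) ≈ 17.56°, λ = atan2(p_y, p_x) ≈ 121.02°.

≈ 17.6°N, 121.0°E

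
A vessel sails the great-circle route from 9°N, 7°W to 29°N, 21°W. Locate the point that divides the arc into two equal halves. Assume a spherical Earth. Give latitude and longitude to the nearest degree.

≈ 19°N, 14°W

Write both endpoints as unit vectors p₁, p₂ with components (cos φ cos λ, cos φ sin λ, sin φ).
The central angle between the endpoints is δ = arccos(p₁·p₂) ≈ 0.418 rad (23.9°).
Interpolate at f = 1/2 with slerp weights a = sin((1−f)δ)/sin δ ≈ 0.511, b = sin(fδ)/sin δ ≈ 0.511.
p = a·p₁ + b·p₂ ≈ (0.918, -0.222, 0.328); φ = arcsin(p_z) ≈ 19.13°, λ = atan2(p_y, p_x) ≈ -13.57°.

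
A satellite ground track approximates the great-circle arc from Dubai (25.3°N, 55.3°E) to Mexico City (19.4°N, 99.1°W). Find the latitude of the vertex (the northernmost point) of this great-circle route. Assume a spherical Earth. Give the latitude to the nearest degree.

The great circle lies in the plane with unit normal n̂ = (p₁ × p₂)/|p₁ × p₂|.
Here n̂_z ≈ -0.473; the vertex latitude is φ_max = arccos|n̂_z| ≈ 61.8°.

≈ 62°N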